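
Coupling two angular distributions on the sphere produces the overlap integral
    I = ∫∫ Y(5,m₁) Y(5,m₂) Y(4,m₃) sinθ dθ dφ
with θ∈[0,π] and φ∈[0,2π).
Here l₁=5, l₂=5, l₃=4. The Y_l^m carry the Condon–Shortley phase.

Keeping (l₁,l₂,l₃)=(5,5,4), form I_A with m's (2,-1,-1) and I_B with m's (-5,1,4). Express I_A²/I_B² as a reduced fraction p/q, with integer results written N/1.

35/12

Same 5,5,4: normalisation and zero-m 3j drop out of the ratio.
A: Δ: 6! 4! 4! / 15! → 1/3153150; sum: t=0:+1/103680 t=1:−1/2880 t=2:+1/1152 t=3:−1/5184 = 7/20736; 3j²(5 5 4; 2 -1 -1) = Δ·Π!·Σ² = 35/2574  (sign -1)
B: Δ: 6! 4! 4! / 15! → 1/3153150; sum: t=6:+1/414720 = 1/414720; 3j²(5 5 4; -5 1 4) = Δ·Π!·Σ² = 2/429  (sign +1)
I_A²/I_B² = (35/2574)/(2/429) = 35/12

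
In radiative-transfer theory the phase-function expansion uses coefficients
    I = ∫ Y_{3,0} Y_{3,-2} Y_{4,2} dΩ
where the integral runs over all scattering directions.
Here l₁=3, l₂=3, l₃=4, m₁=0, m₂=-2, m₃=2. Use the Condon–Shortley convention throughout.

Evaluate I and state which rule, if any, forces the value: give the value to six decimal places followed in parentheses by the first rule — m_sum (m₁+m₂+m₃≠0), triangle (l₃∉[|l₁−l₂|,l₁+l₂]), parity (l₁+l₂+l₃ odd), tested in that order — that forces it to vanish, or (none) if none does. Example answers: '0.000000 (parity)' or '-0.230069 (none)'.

-0.044418 (none)

m-sum 0 ✓  L=10 even ✓  0≤4≤6 ✓
Π(2lᵢ+1) = 7×7×9 = 441
triangle coeff Δ(3,3,4) = 1/34650
Σ_t [0,2]: t=0:+1/72 t=1:−1/16 t=2:+1/72 = -5/144
(3j)²=2/77 [(3 3 4; 0 0 0)], sign=-1
Σ_t [0,1]: t=0:+1/72 t=1:−1/96 = 1/288
(3j)²=1/462 [(3 3 4; 0 -2 2)], sign=+1
⇒ 4πI² = 3/121
I = (-1)√(3/121/(4π)) = -0.04441841
No selection rule forces the value: the integral is nonzero (none).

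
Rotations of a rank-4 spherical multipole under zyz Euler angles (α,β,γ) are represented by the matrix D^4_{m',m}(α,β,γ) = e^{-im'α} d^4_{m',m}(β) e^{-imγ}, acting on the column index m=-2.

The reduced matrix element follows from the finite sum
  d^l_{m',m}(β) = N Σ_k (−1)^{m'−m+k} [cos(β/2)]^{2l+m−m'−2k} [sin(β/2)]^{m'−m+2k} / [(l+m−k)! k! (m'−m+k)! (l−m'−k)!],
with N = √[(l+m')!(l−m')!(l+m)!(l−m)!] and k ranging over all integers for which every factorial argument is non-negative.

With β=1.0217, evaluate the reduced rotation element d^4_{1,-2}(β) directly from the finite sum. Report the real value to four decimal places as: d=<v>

d^4_{1,-2}(β=1.0217) via the finite sum:
With c≡cos(β/2)=0.872329 and s≡sin(β/2)=0.488919, N=[120·6·2·720]^{1/2}=1018.233765
k: max(0,(-2)−(1))=0 … min(4+(-2),4−(1))=2
  k=0: (−1)^3·1018.2338/(72)·0.8723^5·0.4889^3 = -0.834887
  k=1: (−1)^4·1018.2338/(48)·0.8723^3·0.4889^5 = +0.393398
  k=2: (−1)^5·1018.2338/(240)·0.8723^1·0.4889^7 = -0.024716
d^4_{1,-2}(1.0217) = -0.834887 +0.393398 -0.024716 = -0.466205

d=-0.4662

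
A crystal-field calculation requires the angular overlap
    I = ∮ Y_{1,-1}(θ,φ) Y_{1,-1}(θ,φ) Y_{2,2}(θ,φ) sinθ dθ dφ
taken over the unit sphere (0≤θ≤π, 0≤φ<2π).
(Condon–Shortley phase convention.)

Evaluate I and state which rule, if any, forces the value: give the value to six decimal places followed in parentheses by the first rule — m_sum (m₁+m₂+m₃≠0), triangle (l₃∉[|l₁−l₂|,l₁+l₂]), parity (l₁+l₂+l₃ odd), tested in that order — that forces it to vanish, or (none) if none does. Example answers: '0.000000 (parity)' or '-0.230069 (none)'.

Checks pass: Σm=0; 4 even; l₃=2∈[0,2].
(2·1+1)(2·1+1)(2·2+1) = 45
Δ: 0! 2! 2! / 5! → 1/30
sum: t=0:+1/1 = 1/1
3j²(1 1 2; 0 0 0) = Δ·Π!·Σ² = 2/15  (sign +1)
sum: t=0:+1/4 = 1/4
3j²(1 1 2; -1 -1 2) = Δ·Π!·Σ² = 1/5  (sign +1)
combine: 4πI² = 45·2/15·1/5 = 6/5
take √, sign +1: I = 0.30901936
No selection rule forces the value: the integral is nonzero (none).

0.309019 (none)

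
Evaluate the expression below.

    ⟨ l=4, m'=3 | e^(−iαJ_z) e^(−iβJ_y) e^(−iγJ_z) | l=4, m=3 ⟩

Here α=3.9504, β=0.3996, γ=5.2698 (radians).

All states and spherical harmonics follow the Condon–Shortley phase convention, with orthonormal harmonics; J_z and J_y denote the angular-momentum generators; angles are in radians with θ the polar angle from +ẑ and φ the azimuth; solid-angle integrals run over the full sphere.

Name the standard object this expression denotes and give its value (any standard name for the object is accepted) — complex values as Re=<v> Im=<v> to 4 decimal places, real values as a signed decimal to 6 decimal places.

This is a Wigner D-matrix element — the rotation-matrix element ⟨l m'| R(α,β,γ) |l m⟩ in the angular-momentum basis.
Split into d^4_{3,3}(β=0.3996) × two z-phases.
Half-angle: c=0.980106, s=0.198473. N=√(5040·1·5040·1)=5040.000000
Admissible k: 0..1 (factorial args all ≥0)
  k=0: (−1)^0·5040.0000/(5040)·0.9801^8·0.1985^0 = +0.851502
  k=1: (−1)^1·5040.0000/(720)·0.9801^6·0.1985^2 = -0.244423
d^4_{3,3}(0.3996) = +0.851502 -0.244423 = +0.607079
D = (+0.754981+0.655746i)·(+0.607079)·(-0.994860+0.101263i) = -0.496289-0.349631i

Wigner D-matrix element, Re=-0.4963 Im=-0.3496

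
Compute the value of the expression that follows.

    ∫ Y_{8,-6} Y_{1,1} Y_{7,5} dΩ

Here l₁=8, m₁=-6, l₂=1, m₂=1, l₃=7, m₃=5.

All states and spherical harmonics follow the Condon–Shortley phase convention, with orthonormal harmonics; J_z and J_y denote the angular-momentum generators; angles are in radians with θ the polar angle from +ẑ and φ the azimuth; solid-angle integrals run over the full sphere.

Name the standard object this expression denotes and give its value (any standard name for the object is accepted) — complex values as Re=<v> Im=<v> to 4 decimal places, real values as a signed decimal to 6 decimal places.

Gaunt coefficient, +0.291881

This is a Gaunt coefficient — the integral of a triple product of spherical harmonics over the sphere.
Rules hold: Σm=0, L=16 even, 7≤7≤9.
N = 17·3·15 = 765
Δ = 2!·14!·0!/17! = 1/2040
Racah Σ t=1..1: t=1:−1/25401600 = -1/25401600
⇒ 3j(8 1 7; 0 0 0)² = 8/255, sgn +1
Racah Σ t=2..2: t=2:+1/1916006400 = 1/1916006400
⇒ 3j(8 1 7; -6 1 5)² = 91/2040, sgn +1
4πI² = N·(3j₀)²·(3jₘ)² = 91/85
I = +1·√(1.07059/4π) = 0.29188132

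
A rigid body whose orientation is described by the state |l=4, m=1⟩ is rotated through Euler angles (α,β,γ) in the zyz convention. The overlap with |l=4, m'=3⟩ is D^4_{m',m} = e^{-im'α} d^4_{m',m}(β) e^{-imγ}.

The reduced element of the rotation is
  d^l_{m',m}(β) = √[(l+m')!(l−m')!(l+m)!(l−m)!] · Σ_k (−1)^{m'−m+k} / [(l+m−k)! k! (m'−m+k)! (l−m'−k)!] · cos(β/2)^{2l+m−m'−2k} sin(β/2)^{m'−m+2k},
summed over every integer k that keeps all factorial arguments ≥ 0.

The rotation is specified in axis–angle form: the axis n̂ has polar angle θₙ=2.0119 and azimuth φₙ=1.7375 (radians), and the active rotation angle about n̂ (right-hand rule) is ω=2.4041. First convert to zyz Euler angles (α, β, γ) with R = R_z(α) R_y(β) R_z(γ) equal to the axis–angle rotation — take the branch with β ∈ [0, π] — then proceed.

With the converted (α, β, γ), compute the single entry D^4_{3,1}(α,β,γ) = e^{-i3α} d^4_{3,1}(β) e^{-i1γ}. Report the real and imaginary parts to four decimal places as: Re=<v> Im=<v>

Axis–angle → zyz. n̂ = (sinθₙcosφₙ, sinθₙsinφₙ, cosθₙ) = (-0.150050, +0.891745, -0.426938), ω = 2.4041.
R = I cosω + sinω [n̂]ₓ + (1−cosω) n̂n̂ᵀ gives
  R = [-0.700977, +0.054244, +0.711118; -0.519931, +0.643632, -0.561613; -0.488162, -0.763410, -0.422968]
β = atan2(√(R₁₃²+R₂₃²), R₃₃) = 2.007515; α = atan2(R₂₃, R₁₃) mod 2π = 5.614719; γ = atan2(R₃₂, −R₃₁) mod 2π = 5.281311
First d^4_{3,1}(β=2.0075), then the phase factors e^{-i(3)α} and e^{-i(1)γ}:
With c≡cos(β/2)=0.537137 and s≡sin(β/2)=0.843495, N=[5040·1·120·6]^{1/2}=1904.940944
k∈{0,1} keeps every argument non-negative
  k=0: (−1)^2·1904.9409/(240)·0.5371^6·0.8435^2 = +0.135626
  k=1: (−1)^3·1904.9409/(144)·0.5371^4·0.8435^4 = -0.557428
d^4_{3,1}(2.0075) = +0.135626 -0.557428 = -0.421802
D = (-0.421051+0.907037i)·(-0.421802)·(+0.538724+0.842482i) = +0.418002-0.056486i

Re=0.4180 Im=-0.0565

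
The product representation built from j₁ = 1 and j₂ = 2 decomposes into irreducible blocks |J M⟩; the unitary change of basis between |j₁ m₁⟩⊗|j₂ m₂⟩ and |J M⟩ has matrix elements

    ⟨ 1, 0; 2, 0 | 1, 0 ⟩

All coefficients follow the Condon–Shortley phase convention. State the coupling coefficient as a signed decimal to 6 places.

j₁+j₂−J=2  J+j₁−j₂=0  J−j₁+j₂=2  j₁+j₂+J+1=5
(j₁±m₁, j₂±m₂, J±M) = (1,1,2,2,1,1)
P² = 2/5
sum k=1..1:
  [1] −1/1 = -1
S = -1
C² = P²·S² = 2/5 ; C = -0.632456

−√(2/5) ≈ -0.632456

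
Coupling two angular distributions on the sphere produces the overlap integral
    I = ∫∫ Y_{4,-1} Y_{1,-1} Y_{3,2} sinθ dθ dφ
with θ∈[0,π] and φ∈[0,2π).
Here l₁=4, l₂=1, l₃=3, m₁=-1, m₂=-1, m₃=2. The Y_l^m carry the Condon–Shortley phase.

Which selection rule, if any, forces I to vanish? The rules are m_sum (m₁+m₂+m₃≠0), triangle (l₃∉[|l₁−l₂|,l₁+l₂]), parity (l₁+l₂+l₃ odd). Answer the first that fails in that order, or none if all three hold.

Σmᵢ = 0  ✓
l₃∈[|l₁−l₂|,l₁+l₂]=[3,5], have l₃=3  ✓
Σlᵢ = 8 ⇒ even  ✓

none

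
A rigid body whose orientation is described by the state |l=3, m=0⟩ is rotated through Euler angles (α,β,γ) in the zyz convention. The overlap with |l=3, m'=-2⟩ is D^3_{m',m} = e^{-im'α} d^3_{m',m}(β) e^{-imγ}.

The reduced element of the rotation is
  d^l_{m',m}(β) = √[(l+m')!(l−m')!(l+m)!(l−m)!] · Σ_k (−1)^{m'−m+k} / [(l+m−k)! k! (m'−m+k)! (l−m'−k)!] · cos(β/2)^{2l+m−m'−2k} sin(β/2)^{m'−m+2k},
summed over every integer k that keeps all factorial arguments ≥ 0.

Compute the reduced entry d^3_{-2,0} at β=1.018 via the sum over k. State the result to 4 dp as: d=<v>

d=0.5208

d^3_{-2,0}(β=1.0180) via the finite sum:
c=cos(1.018000/2)=0.873232, s=sin(1.018000/2)=0.487304; N=√[1·120·6·6]=65.726707
Admissible k: 2..3 (factorial args all ≥0)
  k=2: (−1)^0·65.7267/(12)·0.8732^4·0.4873^2 = +0.756276
  k=3: (−1)^1·65.7267/(12)·0.8732^2·0.4873^4 = -0.235516
d^3_{-2,0}(1.0180) = +0.756276 -0.235516 = +0.520759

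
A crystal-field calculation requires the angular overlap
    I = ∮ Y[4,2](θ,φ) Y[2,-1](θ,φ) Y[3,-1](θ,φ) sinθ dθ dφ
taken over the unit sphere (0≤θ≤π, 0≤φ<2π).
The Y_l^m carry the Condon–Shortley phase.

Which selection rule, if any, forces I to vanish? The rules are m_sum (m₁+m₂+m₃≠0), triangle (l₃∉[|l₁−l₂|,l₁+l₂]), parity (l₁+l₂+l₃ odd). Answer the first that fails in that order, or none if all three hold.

m₁+m₂+m₃ = 2 − 1 − 1 = 0  ✓
triangle: |4−2|=2 ≤ l₃=3 ≤ 4+2=6  ✓
parity: l₁+l₂+l₃ = 9 is odd  ✗

parity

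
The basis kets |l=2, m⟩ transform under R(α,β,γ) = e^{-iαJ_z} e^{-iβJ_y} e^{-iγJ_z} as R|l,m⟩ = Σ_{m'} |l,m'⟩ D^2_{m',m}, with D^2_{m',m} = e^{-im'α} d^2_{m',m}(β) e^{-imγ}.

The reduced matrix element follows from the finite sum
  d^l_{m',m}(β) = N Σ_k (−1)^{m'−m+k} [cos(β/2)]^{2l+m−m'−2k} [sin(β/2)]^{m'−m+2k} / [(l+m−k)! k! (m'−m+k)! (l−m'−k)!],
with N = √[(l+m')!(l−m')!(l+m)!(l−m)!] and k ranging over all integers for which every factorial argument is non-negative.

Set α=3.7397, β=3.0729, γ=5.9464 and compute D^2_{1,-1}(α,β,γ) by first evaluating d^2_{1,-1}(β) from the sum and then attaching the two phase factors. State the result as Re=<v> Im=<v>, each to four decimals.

Split into d^2_{1,-1}(β=3.0729) × two z-phases.
With c≡cos(β/2)=0.034340 and s≡sin(β/2)=0.999410, N=[6·1·1·6]^{1/2}=6.000000
The bounds max(0,m−m')=0 and min(l+m,l−m')=1 give 2 terms
  k=0: (−1)^2·6.0000/(2)·0.0343^2·0.9994^2 = +0.003533
  k=1: (−1)^3·6.0000/(6)·0.0343^0·0.9994^4 = -0.997643
d^2_{1,-1}(3.0729) = +0.003533 -0.997643 = -0.994110
D = (-0.826403+0.563079i)·(-0.994110)·(+0.943822-0.330455i) = +0.590406-0.799796i

Re=0.5904 Im=-0.7998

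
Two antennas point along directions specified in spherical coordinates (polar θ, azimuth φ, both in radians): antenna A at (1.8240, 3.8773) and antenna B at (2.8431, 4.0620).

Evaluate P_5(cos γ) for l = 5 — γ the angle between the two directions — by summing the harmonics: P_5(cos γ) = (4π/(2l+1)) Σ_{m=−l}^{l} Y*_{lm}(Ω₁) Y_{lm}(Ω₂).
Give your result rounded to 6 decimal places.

Expand P_5 via completeness: Σ_{m} conj(Y_{5,m}) at Ω₁ times Y_{5,m} at Ω₂ —
  m=-5: Y*=+0.339163+0.201898i  Y=+0.000112-0.001015i  product +0.000243-0.000321i
  m=-4: Y*=+0.316616-0.063774i  Y=+0.008999-0.005395i  product +0.002505-0.002282i
  m=-3: Y*=-0.081182+0.109876i  Y=+0.058997+0.023590i  product -0.007381+0.004567i
  m=-2: Y*=+0.032047+0.321405i  Y=+0.065041+0.234995i  product -0.073444+0.028436i
  m=-1: Y*=-0.046928-0.042481i  Y=-0.327102+0.429934i  product +0.033614-0.006280i
  m=+0: Y*=-0.318027-0.000000i  Y=-0.405551+0.000000i  product +0.128976+0.000000i
  m=+1: Y*=+0.046928-0.042481i  Y=+0.327102+0.429934i  product +0.033614+0.006280i
  m=+2: Y*=+0.032047-0.321405i  Y=+0.065041-0.234995i  product -0.073444-0.028436i
  m=+3: Y*=+0.081182+0.109876i  Y=-0.058997+0.023590i  product -0.007381-0.004567i
  m=+4: Y*=+0.316616+0.063774i  Y=+0.008999+0.005395i  product +0.002505+0.002282i
  m=+5: Y*=-0.339163+0.201898i  Y=-0.000112-0.001015i  product +0.000243+0.000321i
Accumulated sum +0.040050-0.000000i; after 4π/(2l+1) scaling, +0.045753-0.000000i ⇒ P_5 = 0.045753

0.045753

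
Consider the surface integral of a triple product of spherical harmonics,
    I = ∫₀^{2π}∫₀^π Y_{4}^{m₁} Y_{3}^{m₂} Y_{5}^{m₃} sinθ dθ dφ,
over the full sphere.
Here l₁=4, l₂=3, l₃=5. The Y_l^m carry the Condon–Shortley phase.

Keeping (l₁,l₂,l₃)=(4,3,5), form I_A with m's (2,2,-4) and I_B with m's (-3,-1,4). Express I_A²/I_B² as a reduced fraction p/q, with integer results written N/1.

l's match ⇒ only the (l;m) 3-j factors differ between A and B.
A: triangle coeff Δ(4,3,5) = 1/180180; Σ_t [1,2]: t=1:−1/2880 t=2:+1/8640 = -1/4320; (3j)²=8/429 [(4 3 5; 2 2 -4)], sign=+1
B: triangle coeff Δ(4,3,5) = 1/180180; Σ_t [1,2]: t=1:−1/4320 t=2:+1/5760 = -1/17280; (3j)²=7/4290 [(4 3 5; -3 -1 4)], sign=+1
I_A²/I_B² = (8/429)/(7/4290) = 80/7

80/7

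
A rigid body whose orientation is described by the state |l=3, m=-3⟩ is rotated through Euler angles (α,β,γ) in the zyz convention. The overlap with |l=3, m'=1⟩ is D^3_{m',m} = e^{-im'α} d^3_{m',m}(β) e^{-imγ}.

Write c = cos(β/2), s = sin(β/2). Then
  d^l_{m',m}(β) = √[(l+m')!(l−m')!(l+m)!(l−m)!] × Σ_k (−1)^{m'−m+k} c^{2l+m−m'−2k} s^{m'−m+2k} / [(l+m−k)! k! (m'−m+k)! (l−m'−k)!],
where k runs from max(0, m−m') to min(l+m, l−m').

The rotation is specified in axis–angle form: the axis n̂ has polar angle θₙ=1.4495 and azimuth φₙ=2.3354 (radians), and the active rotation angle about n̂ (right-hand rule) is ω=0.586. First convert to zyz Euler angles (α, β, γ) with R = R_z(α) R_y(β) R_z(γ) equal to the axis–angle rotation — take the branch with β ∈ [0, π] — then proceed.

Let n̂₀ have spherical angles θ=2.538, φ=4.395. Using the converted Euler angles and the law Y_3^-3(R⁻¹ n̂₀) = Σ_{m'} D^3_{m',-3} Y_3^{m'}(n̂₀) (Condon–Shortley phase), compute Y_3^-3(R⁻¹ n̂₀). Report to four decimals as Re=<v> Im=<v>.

Axis–angle → zyz. n̂ = (sinθₙcosφₙ, sinθₙsinφₙ, cosθₙ) = (-0.687165, +0.716354, +0.120999), ω = 0.5860.
R = I cosω + sinω [n̂]ₓ + (1−cosω) n̂n̂ᵀ gives
  R = [+0.911941, -0.149044, +0.382295; -0.015211, +0.918776, +0.394486; -0.410040, -0.365563, +0.835602]
β = atan2(√(R₁₃²+R₂₃²), R₃₃) = 0.581568; α = atan2(R₂₃, R₁₃) mod 2π = 0.801091; γ = atan2(R₃₂, −R₃₁) mod 2π = 5.555069
Need the full column D^3_{m',-3} for m'=−3..3 at α=0.8011, β=0.5816, γ=5.5551.
cos(β/2)=0.958019, sin(β/2)=0.286704
d^3_{-3,-3}: single k=0 term ⇒ +0.773118;  D = +0.754665+0.167904i
d^3_{-2,-3}: single k=0 term ⇒ -0.566735;  D = -0.473378+0.311611i
d^3_{-1,-3}: single k=0 term ⇒ +0.268169;  D = +0.049998-0.263467i
d^3_{0,-3}: single k=0 term ⇒ -0.092670;  D = +0.053357+0.075767i
d^3_{1,-3}: single k=0 term ⇒ +0.024017;  D = -0.023725-0.003735i
d^3_{2,-3}: single k=0 term ⇒ -0.004546;  D = +0.003633-0.002733i
d^3_{3,-3}: single k=0 term ⇒ +0.000555;  D = -0.000069+0.000551i
Y_3^{m'}(θ=2.538,φ=4.395) and Σ D·Y over m':
  (+0.7547+0.1679i)·(+0.0622-0.0442i)  (-0.4734+0.3116i)·(+0.2183+0.1607i)  (+0.0500-0.2635i)·(-0.1368+0.4164i)  (+0.0534+0.0758i)·(-0.1196+0.0000i)  (-0.0237-0.0037i)·(+0.1368+0.4164i)  (+0.0036-0.0027i)·(+0.2183-0.1607i)  (-0.0001+0.0006i)·(-0.0622-0.0442i)
Y_3^-3(R⁻¹ n̂) = -0.003906+0.005161i

Re=-0.0039 Im=0.0052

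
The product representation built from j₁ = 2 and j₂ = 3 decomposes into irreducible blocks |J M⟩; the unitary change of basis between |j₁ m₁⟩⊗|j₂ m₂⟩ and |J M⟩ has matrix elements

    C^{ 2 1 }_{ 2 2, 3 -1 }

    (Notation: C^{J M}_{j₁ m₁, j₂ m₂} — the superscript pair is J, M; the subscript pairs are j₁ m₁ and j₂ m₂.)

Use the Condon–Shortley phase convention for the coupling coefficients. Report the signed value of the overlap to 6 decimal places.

triangle: 3!*1!*3!/8! = 36/40320
(j±m)!: 4!*0!*2!*4!*3!*1! = 6912
prefactor² = (2J+1)*Δ*N² = 216/7
  k=0: +1/(0!*3!*0!*2!*1!*1!) = 1/12
Σ = 1/12  ⇒  CG² = 216/7*(1/12)² = 3/14
CG = +√(3/14) = +0.462910

+0.462910  (= +√(3/14))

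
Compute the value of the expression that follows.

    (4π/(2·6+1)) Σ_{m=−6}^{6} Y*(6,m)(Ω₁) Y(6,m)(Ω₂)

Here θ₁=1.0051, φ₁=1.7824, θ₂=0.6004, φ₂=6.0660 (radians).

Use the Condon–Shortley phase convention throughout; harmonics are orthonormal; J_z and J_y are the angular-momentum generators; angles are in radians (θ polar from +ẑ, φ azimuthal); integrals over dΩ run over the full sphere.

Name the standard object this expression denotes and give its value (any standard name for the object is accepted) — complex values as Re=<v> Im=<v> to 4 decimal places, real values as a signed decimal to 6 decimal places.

Legendre polynomial (addition theorem), +0.011377

This sum is the spherical-harmonic addition theorem: it equals the Legendre polynomial P_l(cos γ) of the angle γ between the two directions.
Expand P_6 via completeness: Σ_{m} conj(Y_{6,m}) at Ω₁ times Y_{6,m} at Ω₂ —
  m=-6: Y*=-0.051877-0.167010i  Y=+0.004155+0.015151i  product +0.002315-0.001480i
  m=-5: Y*=-0.335165+0.188702i  Y=+0.037045+0.070319i  product -0.025686-0.016578i
  m=-4: Y*=+0.259435+0.293197i  Y=+0.152325+0.180094i  product -0.013285+0.091384i
  m=-3: Y*=+0.019970-0.027114i  Y=+0.345952+0.263845i  product +0.014063-0.004111i
  m=-2: Y*=+0.306363+0.137994i  Y=+0.381079+0.176791i  product +0.092352+0.106749i
  m=-1: Y*=+0.035048-0.163150i  Y=-0.024152-0.005330i  product -0.001716+0.003754i
  m=+0: Y*=+0.295212-0.000000i  Y=-0.421114+0.000000i  product -0.124318+0.000000i
  m=+1: Y*=-0.035048-0.163150i  Y=+0.024152-0.005330i  product -0.001716-0.003754i
  m=+2: Y*=+0.306363-0.137994i  Y=+0.381079-0.176791i  product +0.092352-0.106749i
  m=+3: Y*=-0.019970-0.027114i  Y=-0.345952+0.263845i  product +0.014063+0.004111i
  m=+4: Y*=+0.259435-0.293197i  Y=+0.152325-0.180094i  product -0.013285-0.091384i
  m=+5: Y*=+0.335165+0.188702i  Y=-0.037045+0.070319i  product -0.025686+0.016578i
  m=+6: Y*=-0.051877+0.167010i  Y=+0.004155-0.015151i  product +0.002315+0.001480i
Σ over m = +0.011769+0.000000i; ×(4π/13) → +0.011377+0.000000i. Real part: 0.011377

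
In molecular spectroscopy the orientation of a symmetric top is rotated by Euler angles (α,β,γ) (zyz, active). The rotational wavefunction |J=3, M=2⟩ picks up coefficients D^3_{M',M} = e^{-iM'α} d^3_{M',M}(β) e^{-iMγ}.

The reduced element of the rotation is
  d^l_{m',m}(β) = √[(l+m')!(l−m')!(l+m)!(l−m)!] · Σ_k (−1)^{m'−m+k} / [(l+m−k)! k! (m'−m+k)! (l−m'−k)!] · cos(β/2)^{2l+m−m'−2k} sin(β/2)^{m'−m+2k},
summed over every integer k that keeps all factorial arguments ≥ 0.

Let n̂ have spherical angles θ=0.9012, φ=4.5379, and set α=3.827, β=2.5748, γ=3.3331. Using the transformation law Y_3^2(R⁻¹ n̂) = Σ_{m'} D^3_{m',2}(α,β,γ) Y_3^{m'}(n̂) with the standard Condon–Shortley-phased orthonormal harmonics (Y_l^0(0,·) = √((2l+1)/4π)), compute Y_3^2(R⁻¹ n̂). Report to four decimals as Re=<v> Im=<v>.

Need the full column D^3_{m',2} for m'=−3..3 at α=3.8270, β=2.5748, γ=3.3331.
cos(β/2)=0.279618, sin(β/2)=0.960111
d^3_{-3,2}: single k=5 term ⇒ +0.558790;  D = +0.057126-0.555863i
d^3_{-2,2}: k∈[4..5] ⇒ +0.332190 -0.783302 = -0.451112;  D = -0.248350-0.376596i
d^3_{-1,2}: k∈[3..4] ⇒ +0.122374 -0.721395 = -0.599021;  D = +0.571841+0.178391i
d^3_{0,2}: k∈[2..3] ⇒ +0.030865 -0.363896 = -0.333031;  D = -0.308901+0.124460i
d^3_{1,2}: k∈[1..2] ⇒ +0.005190 -0.122374 = -0.117185;  D = +0.056425-0.102706i
d^3_{2,2}: k∈[0..1] ⇒ +0.000478 -0.028176 = -0.027698;  D = +0.005041+0.027235i
d^3_{3,2}: single k=0 term ⇒ -0.004020;  D = -0.003069-0.002597i
Y_3^{m'}(θ=0.9012,φ=4.5379) and Σ D·Y over m':
  (+0.0571-0.5559i)·(+0.1005-0.1742i)  (-0.2483-0.3766i)·(-0.3665-0.1333i)  (+0.5718+0.1784i)·(-0.0407+0.2311i)  (-0.3089+0.1245i)·(-0.2487+0.0000i)  (+0.0564-0.1027i)·(+0.0407+0.2311i)  (+0.0050+0.0272i)·(-0.3665+0.1333i)  (-0.0031-0.0026i)·(-0.1005-0.1742i)
Y_3^2(R⁻¹ n̂) = -0.017569+0.199571i

Re=-0.0176 Im=0.1996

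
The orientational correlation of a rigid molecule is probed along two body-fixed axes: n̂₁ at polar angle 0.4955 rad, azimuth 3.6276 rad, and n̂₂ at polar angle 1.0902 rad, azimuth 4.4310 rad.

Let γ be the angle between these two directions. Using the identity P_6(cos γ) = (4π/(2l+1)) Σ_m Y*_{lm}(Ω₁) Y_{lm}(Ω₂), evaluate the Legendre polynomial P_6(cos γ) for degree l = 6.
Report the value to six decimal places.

Expand P_6 via completeness: Σ_{m} conj(Y_{6,m}) at Ω₁ times Y_{6,m} at Ω₂ —
  m=-6: (-0.005440+0.001248i) × (+0.027537-0.233202i) = +0.000141+0.001303i  (running Σ = +0.000141+0.001303i)
  m=-5: (+0.027094-0.023362i) × (-0.418427+0.069180i) = -0.009721+0.011650i  (running Σ = -0.009580+0.012953i)
  m=-4: (-0.049955+0.127569i) × (+0.128338+0.268942i) = -0.040720+0.002937i  (running Σ = -0.050299+0.015890i)
  m=-3: (-0.038217-0.337443i) × (-0.101842+0.090524i) = +0.034439+0.030906i  (running Σ = -0.015860+0.046796i)
  m=-2: (+0.283664+0.415716i) × (+0.290161+0.183041i) = +0.006215+0.172547i  (running Σ = -0.009645+0.219343i)
  m=-1: (-0.235863-0.124599i) × (-0.004482+0.015507i) = +0.002989-0.003099i  (running Σ = -0.006656+0.216244i)
  m=0: (-0.338832-0.000000i) × (+0.337400+0.000000i) = -0.114322-0.000000i  (running Σ = -0.120978+0.216244i)
  m=1: (+0.235863-0.124599i) × (+0.004482+0.015507i) = +0.002989+0.003099i  (running Σ = -0.117989+0.219343i)
  m=2: (+0.283664-0.415716i) × (+0.290161-0.183041i) = +0.006215-0.172547i  (running Σ = -0.111774+0.046796i)
  m=3: (+0.038217-0.337443i) × (+0.101842+0.090524i) = +0.034439-0.030906i  (running Σ = -0.077335+0.015890i)
  m=4: (-0.049955-0.127569i) × (+0.128338-0.268942i) = -0.040720-0.002937i  (running Σ = -0.118055+0.012953i)
  m=5: (-0.027094-0.023362i) × (+0.418427+0.069180i) = -0.009721-0.011650i  (running Σ = -0.127775+0.001303i)
  m=6: (-0.005440-0.001248i) × (+0.027537+0.233202i) = +0.000141-0.001303i  (running Σ = -0.127634+0.000000i)
Total Σ_m = -0.127634+0.000000i. Multiply by 0.966644: -0.123377+0.000000i. P_6(cos γ) = -0.123377

-0.123377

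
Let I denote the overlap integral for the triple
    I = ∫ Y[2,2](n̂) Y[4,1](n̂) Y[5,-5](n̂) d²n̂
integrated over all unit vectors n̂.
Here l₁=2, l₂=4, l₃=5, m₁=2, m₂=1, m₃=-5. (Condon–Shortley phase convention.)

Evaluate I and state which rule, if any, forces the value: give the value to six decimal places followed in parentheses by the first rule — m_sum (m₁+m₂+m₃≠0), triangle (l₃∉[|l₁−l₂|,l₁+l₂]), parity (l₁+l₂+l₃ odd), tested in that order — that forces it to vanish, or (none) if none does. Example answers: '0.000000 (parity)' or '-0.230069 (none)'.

m-sum = 2 + 1 − 5 = -2 ≠ 0 ⇒ I = 0

0.000000 (m_sum)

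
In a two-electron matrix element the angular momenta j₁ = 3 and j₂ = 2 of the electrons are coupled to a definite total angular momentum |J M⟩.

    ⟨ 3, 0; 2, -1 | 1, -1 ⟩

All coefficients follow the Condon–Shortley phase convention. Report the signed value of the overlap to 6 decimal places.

triangle: 4!*2!*0!/7! = 48/5040
(j±m)!: 3!*3!*1!*3!*0!*2! = 432
prefactor² = (2J+1)*Δ*N² = 432/35
  k=1: −1/(1!*3!*2!*0!*0!*0!) = -1/12
Σ = -1/12  ⇒  CG² = 432/35*(-1/12)² = 3/35
CG = −√(3/35) = -0.292770

-0.292770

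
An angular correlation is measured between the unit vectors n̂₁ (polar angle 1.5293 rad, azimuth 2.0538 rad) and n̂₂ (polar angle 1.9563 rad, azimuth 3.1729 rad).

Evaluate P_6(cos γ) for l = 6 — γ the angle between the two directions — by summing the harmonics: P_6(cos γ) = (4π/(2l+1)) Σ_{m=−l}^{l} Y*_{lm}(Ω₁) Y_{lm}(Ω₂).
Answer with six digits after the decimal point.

0.279155

Addition theorem: P_6(cos γ) = (4π/13) Σ_m Y*_{lm}(Ω₁) Y_{lm}(Ω₂), m = −6…6:
  m=-6: Y*=(0.466409, -0.115905)  Y=(0.300396, -0.057101)  product (0.133489, -0.061450)
  m=-5: Y*=(-0.045920, -0.051667)  Y=(0.424591, -0.067012)  product (-0.022960, -0.018860)
  m=-4: Y*=(0.123279, -0.326313)  Y=(0.144924, -0.018244)  product (0.011913, -0.049540)
  m=-3: Y*=(-0.079753, 0.009761)  Y=(-0.280281, 0.026402)  product (0.022096, -0.004841)
  m=-2: Y*=(-0.179159, -0.259204)  Y=(-0.247100, 0.015492)  product (0.048286, 0.061274)
  m=-1: Y*=(-0.039245, 0.074833)  Y=(0.203431, -0.006371)  product (-0.007507, 0.015473)
  m=+0: Y*=(-0.306418, -0.000000)  Y=(0.267108, 0.000000)  product (-0.081847, -0.000000)
  m=+1: Y*=(0.039245, 0.074833)  Y=(-0.203431, -0.006371)  product (-0.007507, -0.015473)
  m=+2: Y*=(-0.179159, 0.259204)  Y=(-0.247100, -0.015492)  product (0.048286, -0.061274)
  m=+3: Y*=(0.079753, 0.009761)  Y=(0.280281, 0.026402)  product (0.022096, 0.004841)
  m=+4: Y*=(0.123279, 0.326313)  Y=(0.144924, 0.018244)  product (0.011913, 0.049540)
  m=+5: Y*=(0.045920, -0.051667)  Y=(-0.424591, -0.067012)  product (-0.022960, 0.018860)
  m=+6: Y*=(0.466409, 0.115905)  Y=(0.300396, 0.057101)  product (0.133489, 0.061450)
Total Σ_m = (0.288787, 0.000000). Multiply by 0.966644: (0.279155, 0.000000). P_6(cos γ) = 0.279155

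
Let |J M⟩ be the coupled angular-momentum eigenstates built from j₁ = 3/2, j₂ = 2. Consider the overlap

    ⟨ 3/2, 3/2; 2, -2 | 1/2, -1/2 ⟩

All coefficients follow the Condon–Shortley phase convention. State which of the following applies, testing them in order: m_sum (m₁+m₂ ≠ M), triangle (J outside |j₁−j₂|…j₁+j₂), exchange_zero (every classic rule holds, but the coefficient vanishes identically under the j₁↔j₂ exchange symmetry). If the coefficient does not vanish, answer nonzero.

m-sum: m₁+m₂ = 3/2+(-2) = -1/2, M = -1/2  ✓
triangle: |j₁−j₂| = 1/2 ≤ J = 1/2 ≤ j₁+j₂ = 7/2  ✓
exchange: j₁≠j₂ or m₁≠m₂ — the exchange symmetry imposes no constraint here
value check: CG = +√(2/5) = +0.632456 ≠ 0

nonzero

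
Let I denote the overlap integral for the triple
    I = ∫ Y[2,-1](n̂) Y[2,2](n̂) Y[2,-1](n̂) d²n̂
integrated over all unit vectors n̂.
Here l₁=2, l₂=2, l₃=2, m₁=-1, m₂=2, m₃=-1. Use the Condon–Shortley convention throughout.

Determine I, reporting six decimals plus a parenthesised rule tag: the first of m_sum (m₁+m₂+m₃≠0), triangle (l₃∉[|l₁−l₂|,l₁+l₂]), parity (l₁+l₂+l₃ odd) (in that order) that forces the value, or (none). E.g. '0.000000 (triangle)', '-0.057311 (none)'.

Rules hold: Σm=0, L=6 even, 0≤2≤4.
N = 5·5·5 = 125
Δ = 2!·2!·2!/7! = 1/630
Racah Σ t=0..2: t=0:+1/8 t=1:−1/1 t=2:+1/8 = -3/4
⇒ 3j(2 2 2; 0 0 0)² = 2/35, sgn -1
Racah Σ t=2..2: t=2:+1/4 = 1/4
⇒ 3j(2 2 2; -1 2 -1)² = 3/35, sgn -1
4πI² = N·(3j₀)²·(3jₘ)² = 30/49
I = +1·√(0.612245/4π) = 0.22072812
No selection rule forces the value: the integral is nonzero (none).

0.220728 (none)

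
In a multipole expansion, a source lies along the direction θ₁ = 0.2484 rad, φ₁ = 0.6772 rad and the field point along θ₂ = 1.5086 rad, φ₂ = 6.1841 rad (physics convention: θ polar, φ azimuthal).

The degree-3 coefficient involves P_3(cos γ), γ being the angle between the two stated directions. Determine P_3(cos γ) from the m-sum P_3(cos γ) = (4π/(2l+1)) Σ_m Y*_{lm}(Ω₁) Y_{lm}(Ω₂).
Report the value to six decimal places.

Expand P_3 via completeness: Σ_{m} conj(Y_{3,m}) at Ω₁ times Y_{3,m} at Ω₂ —
  [-3]  conj(Y_{3,-3})(Ω₁) = (-0.002757, 0.005553) ; Y_{3,-3}(Ω₂) = (0.396616, 0.121496) ; Δ = (-0.001768, 0.001868)
  [-2]  conj(Y_{3,-2})(Ω₁) = (0.012856, 0.058480) ; Y_{3,-2}(Ω₂) = (0.062039, 0.012458) ; Δ = (0.000069, 0.003788)
  [-1]  conj(Y_{3,-1})(Ω₁) = (0.228973, 0.184103) ; Y_{3,-1}(Ω₂) = (-0.314773, -0.031292) ; Δ = (-0.066313, -0.065116)
  [+0]  conj(Y_{3,0})(Ω₁) = (0.614125, -0.000000) ; Y_{3,0}(Ω₂) = (-0.069138, 0.000000) ; Δ = (-0.042459, 0.000000)
  [+1]  conj(Y_{3,1})(Ω₁) = (-0.228973, 0.184103) ; Y_{3,1}(Ω₂) = (0.314773, -0.031292) ; Δ = (-0.066313, 0.065116)
  [+2]  conj(Y_{3,2})(Ω₁) = (0.012856, -0.058480) ; Y_{3,2}(Ω₂) = (0.062039, -0.012458) ; Δ = (0.000069, -0.003788)
  [+3]  conj(Y_{3,3})(Ω₁) = (0.002757, 0.005553) ; Y_{3,3}(Ω₂) = (-0.396616, 0.121496) ; Δ = (-0.001768, -0.001868)
Accumulated sum (-0.178484, 0.000000); after 4π/(2l+1) scaling, (-0.320414, 0.000000) ⇒ P_3 = -0.320414

-0.320414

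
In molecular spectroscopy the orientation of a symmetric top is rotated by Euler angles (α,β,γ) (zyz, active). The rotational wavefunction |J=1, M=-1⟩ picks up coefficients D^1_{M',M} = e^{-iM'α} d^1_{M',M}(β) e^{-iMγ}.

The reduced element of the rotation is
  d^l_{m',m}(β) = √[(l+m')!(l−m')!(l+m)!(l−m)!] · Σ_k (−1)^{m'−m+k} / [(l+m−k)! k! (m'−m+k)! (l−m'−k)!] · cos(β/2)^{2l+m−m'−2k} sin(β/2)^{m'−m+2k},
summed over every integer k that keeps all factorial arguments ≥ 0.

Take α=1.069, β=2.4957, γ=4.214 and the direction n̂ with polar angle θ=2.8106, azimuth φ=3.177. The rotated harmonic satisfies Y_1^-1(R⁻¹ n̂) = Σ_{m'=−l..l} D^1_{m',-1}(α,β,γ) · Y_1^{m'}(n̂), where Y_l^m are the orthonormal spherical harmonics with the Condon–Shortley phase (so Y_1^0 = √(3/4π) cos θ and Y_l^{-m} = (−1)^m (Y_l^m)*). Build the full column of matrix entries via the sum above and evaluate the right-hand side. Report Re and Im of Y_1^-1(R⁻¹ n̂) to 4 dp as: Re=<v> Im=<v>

Need the full column D^1_{m',-1} for m'=−1..1 at α=1.0690, β=2.4957, γ=4.2140.
cos(β/2)=0.317362, sin(β/2)=0.948304
d^1_{-1,-1}: single k=0 term ⇒ +0.100719;  D = +0.054403-0.084762i
d^1_{0,-1}: single k=0 term ⇒ -0.425616;  D = +0.203449+0.373841i
d^1_{1,-1}: single k=0 term ⇒ +0.899281;  D = -0.899276-0.003064i
Y_1^{m'}(θ=2.8106,φ=3.177) and Σ D·Y over m':
  (+0.0544-0.0848i)·(-0.1122+0.0040i)  (+0.2034+0.3738i)·(-0.4621+0.0000i)  (-0.8993-0.0031i)·(+0.1122+0.0040i)
Y_1^-1(R⁻¹ n̂) = -0.200672-0.166936i

Re=-0.2007 Im=-0.1669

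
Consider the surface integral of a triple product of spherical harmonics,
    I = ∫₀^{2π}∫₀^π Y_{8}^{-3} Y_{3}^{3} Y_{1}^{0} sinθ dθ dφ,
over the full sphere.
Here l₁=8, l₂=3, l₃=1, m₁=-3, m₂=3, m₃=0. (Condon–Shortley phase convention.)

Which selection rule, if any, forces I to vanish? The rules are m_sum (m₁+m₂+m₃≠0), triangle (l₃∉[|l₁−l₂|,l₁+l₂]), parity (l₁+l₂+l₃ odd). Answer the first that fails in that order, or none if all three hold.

triangle

azimuthal sum: -3 + 3 + 0 = 0  ✓
l₃ must lie in [5,11]; have l₃=1  ✗
L = 8 + 3 + 1 = 12 (even)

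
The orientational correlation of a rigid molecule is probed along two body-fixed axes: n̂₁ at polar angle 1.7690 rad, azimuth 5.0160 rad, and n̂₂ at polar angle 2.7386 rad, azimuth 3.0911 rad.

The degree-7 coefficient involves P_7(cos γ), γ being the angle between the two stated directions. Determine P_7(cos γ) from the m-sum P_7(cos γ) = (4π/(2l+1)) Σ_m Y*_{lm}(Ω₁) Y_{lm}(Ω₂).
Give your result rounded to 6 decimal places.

Summing Y*_{l m}(θ₁,φ₁)·Y_{l m}(θ₂,φ₂) over m ∈ [−7, 7]; prefactor 4π/(2·7+1) = 0.837758:
  term(m=-7) = (0.000191, 0.000245)   from Y*(Ω₁)=(-0.370172, -0.229243), Y(Ω₂)=(-0.000669, -0.000247)
  term(m=-6) = (0.001078, -0.001742)   from Y*(Ω₁)=(-0.081226, 0.316956), Y(Ω₂)=(-0.005976, -0.001868)
  term(m=-5) = (0.005500, 0.001113)   from Y*(Ω₁)=(-0.164620, 0.008690), Y(Ω₂)=(-0.032961, -0.008503)
  term(m=-4) = (-0.006547, -0.042068)   from Y*(Ω₁)=(0.116255, 0.312310), Y(Ω₂)=(-0.125159, -0.025628)
  term(m=-3) = (0.019751, -0.011009)   from Y*(Ω₁)=(-0.054030, 0.041930), Y(Ω₂)=(-0.326837, -0.049891)
  term(m=-2) = (-0.132554, -0.113522)   from Y*(Ω₁)=(0.266300, 0.185023), Y(Ω₂)=(-0.535461, -0.054258)
  term(m=-1) = (0.003885, -0.010509)   from Y*(Ω₁)=(-0.009077, 0.028971), Y(Ω₂)=(-0.368563, -0.018626)
  term(m=+0) = (0.095107, 0.000000)   from Y*(Ω₁)=(0.320054, -0.000000), Y(Ω₂)=(0.297159, 0.000000)
  term(m=+1) = (0.003885, 0.010509)   from Y*(Ω₁)=(0.009077, 0.028971), Y(Ω₂)=(0.368563, -0.018626)
  term(m=+2) = (-0.132554, 0.113522)   from Y*(Ω₁)=(0.266300, -0.185023), Y(Ω₂)=(-0.535461, 0.054258)
  term(m=+3) = (0.019751, 0.011009)   from Y*(Ω₁)=(0.054030, 0.041930), Y(Ω₂)=(0.326837, -0.049891)
  term(m=+4) = (-0.006547, 0.042068)   from Y*(Ω₁)=(0.116255, -0.312310), Y(Ω₂)=(-0.125159, 0.025628)
  term(m=+5) = (0.005500, -0.001113)   from Y*(Ω₁)=(0.164620, 0.008690), Y(Ω₂)=(0.032961, -0.008503)
  term(m=+6) = (0.001078, 0.001742)   from Y*(Ω₁)=(-0.081226, -0.316956), Y(Ω₂)=(-0.005976, 0.001868)
  term(m=+7) = (0.000191, -0.000245)   from Y*(Ω₁)=(0.370172, -0.229243), Y(Ω₂)=(0.000669, -0.000247)
Total Σ_m = (-0.122285, -0.000000). Multiply by 0.837758: (-0.102445, -0.000000). P_7(cos γ) = -0.102445

-0.102445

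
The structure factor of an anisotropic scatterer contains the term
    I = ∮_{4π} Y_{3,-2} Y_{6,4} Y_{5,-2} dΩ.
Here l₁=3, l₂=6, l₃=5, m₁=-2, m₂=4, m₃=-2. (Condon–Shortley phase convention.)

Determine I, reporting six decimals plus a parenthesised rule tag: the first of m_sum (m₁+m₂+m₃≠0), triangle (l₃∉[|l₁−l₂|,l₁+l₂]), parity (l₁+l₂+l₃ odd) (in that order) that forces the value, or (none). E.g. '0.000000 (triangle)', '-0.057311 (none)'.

Checks pass: Σm=0; 14 even; l₃=5∈[3,9].
(2·3+1)(2·6+1)(2·5+1) = 1001
Δ: 4! 2! 8! / 15! → 1/675675
sum: t=1:−1/8640 t=2:+1/2304 t=3:−1/8640 = 7/34560
3j²(3 6 5; 0 0 0) = Δ·Π!·Σ² = 7/429  (sign -1)
sum: t=3:−1/60480 t=4:+1/34560 = 1/80640
3j²(3 6 5; -2 4 -2) = Δ·Π!·Σ² = 6/1001  (sign -1)
combine: 4πI² = 1001·7/429·6/1001 = 14/143
take √, sign +1: I = 0.08826552
No selection rule forces the value: the integral is nonzero (none).

0.088266 (none)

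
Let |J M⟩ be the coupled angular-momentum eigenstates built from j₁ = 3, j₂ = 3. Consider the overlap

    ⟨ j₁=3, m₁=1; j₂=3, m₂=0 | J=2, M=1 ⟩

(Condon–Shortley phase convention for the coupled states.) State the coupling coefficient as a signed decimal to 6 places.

√[5·4!2!2!/9! · 4!2!3!3!3!1!] = √(96/7)
  +(−1)^1/∏(1,3,1,2,1,0)! = -1/12  (running -1/12)
  +(−1)^2/∏(2,2,0,1,2,1)! = 1/8  (running 1/24)
⟨..|..⟩ = √(96/7)·(1/24) = +0.154303

+0.154303  (= +√(1/42))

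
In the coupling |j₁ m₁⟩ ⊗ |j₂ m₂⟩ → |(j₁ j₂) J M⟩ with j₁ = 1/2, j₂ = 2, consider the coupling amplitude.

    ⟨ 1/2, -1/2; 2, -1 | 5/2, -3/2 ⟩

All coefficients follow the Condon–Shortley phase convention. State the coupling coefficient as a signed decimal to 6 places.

+√(4/5) ≈ +0.894427

triangle: 0!×1!×4!/6! = 24/720
(j±m)!: 0!×1!×1!×3!×1!×4! = 144
prefactor² = (2J+1)×Δ×N² = 144/5
  k=0: +1/(0!×0!×1!×1!×0!×3!) = 1/6
Σ = 1/6  ⇒  CG² = 144/5×(1/6)² = 4/5
CG = +√(4/5) = +0.894427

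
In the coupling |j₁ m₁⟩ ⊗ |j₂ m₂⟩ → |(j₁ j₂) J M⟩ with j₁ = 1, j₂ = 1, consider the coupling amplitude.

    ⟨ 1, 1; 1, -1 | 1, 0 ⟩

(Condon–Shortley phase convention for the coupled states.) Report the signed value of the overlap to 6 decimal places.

+0.707107  (= +√(1/2))

√[3·1!1!1!/4! · 2!0!0!2!1!1!] = √(1/2)
  +(−1)^0/∏(0,1,0,0,1,1)! = 1  (running 1)
⟨..|..⟩ = √(1/2)·(1) = +0.707107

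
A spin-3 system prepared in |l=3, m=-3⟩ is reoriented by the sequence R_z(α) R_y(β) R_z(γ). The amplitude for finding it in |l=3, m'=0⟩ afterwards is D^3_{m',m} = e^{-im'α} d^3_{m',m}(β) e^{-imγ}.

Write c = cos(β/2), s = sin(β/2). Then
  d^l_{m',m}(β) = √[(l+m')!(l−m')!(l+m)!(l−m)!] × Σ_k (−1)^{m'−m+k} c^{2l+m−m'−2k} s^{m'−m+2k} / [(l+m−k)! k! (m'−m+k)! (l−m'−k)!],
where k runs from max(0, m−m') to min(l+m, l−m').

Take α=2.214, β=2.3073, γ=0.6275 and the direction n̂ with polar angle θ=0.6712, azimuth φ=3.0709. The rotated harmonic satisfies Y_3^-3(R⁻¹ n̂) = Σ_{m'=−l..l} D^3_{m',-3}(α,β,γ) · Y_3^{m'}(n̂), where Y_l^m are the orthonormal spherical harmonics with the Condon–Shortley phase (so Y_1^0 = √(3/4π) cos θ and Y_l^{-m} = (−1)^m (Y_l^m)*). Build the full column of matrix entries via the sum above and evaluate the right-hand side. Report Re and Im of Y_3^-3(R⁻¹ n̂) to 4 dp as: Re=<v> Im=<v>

Need the full column D^3_{m',-3} for m'=−3..3 at α=2.2140, β=2.3073, γ=0.6275.
cos(β/2)=0.405153, sin(β/2)=0.914249
d^3_{-3,-3}: single k=0 term ⇒ +0.004423;  D = -0.002748+0.003465i
d^3_{-2,-3}: single k=0 term ⇒ -0.024448;  D = -0.024438-0.000668i
d^3_{-1,-3}: single k=0 term ⇒ +0.087227;  D = -0.050390-0.071200i
d^3_{0,-3}: single k=0 term ⇒ -0.227282;  D = +0.069703-0.216330i
d^3_{1,-3}: single k=0 term ⇒ +0.444162;  D = +0.419980-0.144558i
d^3_{2,-3}: single k=0 term ⇒ -0.633894;  D = +0.524570+0.355877i
d^3_{3,-3}: single k=0 term ⇒ +0.583965;  D = +0.027501+0.583317i
Y_3^{m'}(θ=0.6712,φ=3.0709) and Σ D·Y over m':
  (-0.0027+0.0035i)·(-0.0981-0.0211i)  (-0.0244-0.0007i)·(+0.3065+0.0436i)  (-0.0504-0.0712i)·(-0.4142-0.0293i)  (+0.0697-0.2163i)·(+0.0193+0.0000i)  (+0.4200-0.1446i)·(+0.4142-0.0293i)  (+0.5246+0.3559i)·(+0.3065-0.0436i)  (+0.0275+0.5833i)·(+0.0981-0.0211i)
Y_3^-3(R⁻¹ n̂) = +0.374042+0.095877i

Re=0.3740 Im=0.0959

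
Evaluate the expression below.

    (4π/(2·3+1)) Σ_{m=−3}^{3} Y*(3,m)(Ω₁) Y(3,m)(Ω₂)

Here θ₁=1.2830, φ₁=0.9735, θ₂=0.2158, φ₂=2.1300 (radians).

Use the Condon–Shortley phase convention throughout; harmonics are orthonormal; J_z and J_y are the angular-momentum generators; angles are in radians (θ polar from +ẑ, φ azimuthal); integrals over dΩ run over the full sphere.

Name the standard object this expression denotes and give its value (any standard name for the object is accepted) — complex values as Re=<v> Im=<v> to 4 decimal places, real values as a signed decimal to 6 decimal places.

This sum is the spherical-harmonic addition theorem: it equals the Legendre polynomial P_l(cos γ) of the angle γ between the two directions.
Term-by-term m-sum for l=3 (normalisation 4π/7 = 1.795196):
  [-3]  conj(Y_{3,-3})(Ω₁) = (-0.358879, 0.080664) ; Y_{3,-3}(Ω₂) = (0.004073, -0.000437) ; Δ = (-0.001426, 0.000485)
  [-2]  conj(Y_{3,-2})(Ω₁) = (-0.097987, 0.248058) ; Y_{3,-2}(Ω₂) = (-0.020008, 0.041168) ; Δ = (-0.008252, -0.008997)
  [-1]  conj(Y_{3,-1})(Ω₁) = (-0.104078, -0.153016) ; Y_{3,-1}(Ω₂) = (-0.138434, -0.221196) ; Δ = (-0.019439, 0.044204)
  [+0]  conj(Y_{3,0})(Ω₁) = (-0.275099, -0.000000) ; Y_{3,0}(Ω₂) = (0.645473, 0.000000) ; Δ = (-0.177569, -0.000000)
  [+1]  conj(Y_{3,1})(Ω₁) = (0.104078, -0.153016) ; Y_{3,1}(Ω₂) = (0.138434, -0.221196) ; Δ = (-0.019439, -0.044204)
  [+2]  conj(Y_{3,2})(Ω₁) = (-0.097987, -0.248058) ; Y_{3,2}(Ω₂) = (-0.020008, -0.041168) ; Δ = (-0.008252, 0.008997)
  [+3]  conj(Y_{3,3})(Ω₁) = (0.358879, 0.080664) ; Y_{3,3}(Ω₂) = (-0.004073, -0.000437) ; Δ = (-0.001426, -0.000485)
Total Σ_m = (-0.235802, 0.000000). Multiply by 1.795196: (-0.423311, 0.000000). P_3(cos γ) = -0.423311

Legendre polynomial (addition theorem), -0.423311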